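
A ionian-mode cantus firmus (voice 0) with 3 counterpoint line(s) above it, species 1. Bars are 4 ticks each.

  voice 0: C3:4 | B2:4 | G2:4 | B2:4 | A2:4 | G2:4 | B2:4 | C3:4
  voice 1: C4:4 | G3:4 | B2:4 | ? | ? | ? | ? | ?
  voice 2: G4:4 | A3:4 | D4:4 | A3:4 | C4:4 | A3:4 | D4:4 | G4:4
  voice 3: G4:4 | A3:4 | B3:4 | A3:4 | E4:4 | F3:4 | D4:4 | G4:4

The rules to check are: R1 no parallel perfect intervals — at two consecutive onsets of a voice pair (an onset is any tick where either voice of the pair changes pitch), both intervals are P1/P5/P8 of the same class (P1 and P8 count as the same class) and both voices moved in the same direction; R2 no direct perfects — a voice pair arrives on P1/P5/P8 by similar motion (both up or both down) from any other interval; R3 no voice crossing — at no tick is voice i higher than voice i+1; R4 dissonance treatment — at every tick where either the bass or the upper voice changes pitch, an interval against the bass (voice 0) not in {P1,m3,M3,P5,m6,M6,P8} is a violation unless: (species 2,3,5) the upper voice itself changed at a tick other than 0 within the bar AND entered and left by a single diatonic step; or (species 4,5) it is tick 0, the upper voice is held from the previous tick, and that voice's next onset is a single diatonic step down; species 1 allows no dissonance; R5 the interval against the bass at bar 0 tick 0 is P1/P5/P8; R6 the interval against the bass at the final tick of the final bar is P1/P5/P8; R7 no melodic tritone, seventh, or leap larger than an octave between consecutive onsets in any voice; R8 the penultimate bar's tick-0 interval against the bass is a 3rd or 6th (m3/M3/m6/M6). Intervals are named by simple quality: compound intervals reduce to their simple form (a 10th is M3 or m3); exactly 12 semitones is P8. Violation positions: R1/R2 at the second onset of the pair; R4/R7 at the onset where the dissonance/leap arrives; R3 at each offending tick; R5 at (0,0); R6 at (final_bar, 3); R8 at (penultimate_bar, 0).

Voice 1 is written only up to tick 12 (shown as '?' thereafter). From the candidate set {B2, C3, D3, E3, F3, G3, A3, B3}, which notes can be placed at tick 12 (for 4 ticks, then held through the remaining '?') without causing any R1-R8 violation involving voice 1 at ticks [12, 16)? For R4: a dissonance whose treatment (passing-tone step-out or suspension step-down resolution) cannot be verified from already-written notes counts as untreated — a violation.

B2: legal
C3: violates R4
D3: legal
E3: violates R4
F3: violates R4,R7
G3: legal
A3: violates R4,R7
B3: violates R2,R3

{B2, D3, G3}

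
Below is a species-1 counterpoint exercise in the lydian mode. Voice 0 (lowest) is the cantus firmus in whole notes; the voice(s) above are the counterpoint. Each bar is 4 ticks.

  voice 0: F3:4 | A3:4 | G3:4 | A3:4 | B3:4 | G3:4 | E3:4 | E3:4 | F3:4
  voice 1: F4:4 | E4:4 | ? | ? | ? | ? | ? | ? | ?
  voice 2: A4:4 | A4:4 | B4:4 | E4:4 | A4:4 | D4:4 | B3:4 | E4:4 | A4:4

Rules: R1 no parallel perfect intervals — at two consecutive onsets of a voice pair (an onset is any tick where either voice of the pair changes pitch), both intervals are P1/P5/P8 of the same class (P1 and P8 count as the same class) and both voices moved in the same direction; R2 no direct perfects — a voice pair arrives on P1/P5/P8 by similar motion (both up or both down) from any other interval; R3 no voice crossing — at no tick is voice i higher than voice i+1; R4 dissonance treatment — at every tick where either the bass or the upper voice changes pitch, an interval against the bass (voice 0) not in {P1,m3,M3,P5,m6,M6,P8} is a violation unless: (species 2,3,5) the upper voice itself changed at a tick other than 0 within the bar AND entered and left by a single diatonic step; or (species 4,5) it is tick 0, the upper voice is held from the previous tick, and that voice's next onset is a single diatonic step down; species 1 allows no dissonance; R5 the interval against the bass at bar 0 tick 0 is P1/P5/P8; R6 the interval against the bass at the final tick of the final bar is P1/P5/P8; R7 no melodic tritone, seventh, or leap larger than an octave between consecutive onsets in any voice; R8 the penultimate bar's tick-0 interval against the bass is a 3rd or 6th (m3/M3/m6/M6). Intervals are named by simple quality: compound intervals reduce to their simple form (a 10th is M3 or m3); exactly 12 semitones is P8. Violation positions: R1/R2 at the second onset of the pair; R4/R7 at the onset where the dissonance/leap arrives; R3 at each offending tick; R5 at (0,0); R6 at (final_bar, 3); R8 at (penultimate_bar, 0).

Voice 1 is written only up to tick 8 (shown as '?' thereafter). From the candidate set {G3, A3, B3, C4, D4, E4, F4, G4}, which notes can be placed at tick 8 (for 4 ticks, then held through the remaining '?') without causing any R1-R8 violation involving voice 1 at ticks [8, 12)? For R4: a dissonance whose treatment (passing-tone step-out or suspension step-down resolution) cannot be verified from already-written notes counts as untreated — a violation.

{B3, E4, G4}

G3: violates R2
A3: violates R4
B3: legal
C4: violates R4
D4: violates R1
E4: legal
F4: violates R4
G4: legal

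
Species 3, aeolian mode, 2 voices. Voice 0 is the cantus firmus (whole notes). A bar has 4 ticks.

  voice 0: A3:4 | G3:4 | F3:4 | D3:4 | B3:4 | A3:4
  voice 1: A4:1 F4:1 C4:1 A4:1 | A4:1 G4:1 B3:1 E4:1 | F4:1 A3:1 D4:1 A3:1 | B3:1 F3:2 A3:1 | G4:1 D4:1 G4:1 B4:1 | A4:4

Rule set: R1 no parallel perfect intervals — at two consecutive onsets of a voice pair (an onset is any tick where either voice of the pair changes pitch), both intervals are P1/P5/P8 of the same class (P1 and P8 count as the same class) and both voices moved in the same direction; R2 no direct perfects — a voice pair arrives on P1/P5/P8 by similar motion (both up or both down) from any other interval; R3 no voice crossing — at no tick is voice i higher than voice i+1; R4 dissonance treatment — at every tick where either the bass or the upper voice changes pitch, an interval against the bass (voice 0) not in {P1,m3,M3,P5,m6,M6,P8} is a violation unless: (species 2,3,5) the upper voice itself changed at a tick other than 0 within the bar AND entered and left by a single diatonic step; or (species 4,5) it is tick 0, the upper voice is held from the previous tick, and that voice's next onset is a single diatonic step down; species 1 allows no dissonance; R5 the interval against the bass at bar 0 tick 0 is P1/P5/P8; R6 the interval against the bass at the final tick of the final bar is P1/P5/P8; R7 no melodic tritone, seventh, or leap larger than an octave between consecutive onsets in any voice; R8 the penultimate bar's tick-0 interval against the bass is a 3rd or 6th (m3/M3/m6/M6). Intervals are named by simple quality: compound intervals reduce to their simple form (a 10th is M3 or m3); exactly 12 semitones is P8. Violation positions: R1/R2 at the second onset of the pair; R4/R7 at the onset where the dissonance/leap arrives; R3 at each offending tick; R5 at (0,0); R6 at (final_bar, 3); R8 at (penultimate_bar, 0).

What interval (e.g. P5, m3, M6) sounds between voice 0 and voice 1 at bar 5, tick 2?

P8

voice 0=A3 voice 1=A4 -> P8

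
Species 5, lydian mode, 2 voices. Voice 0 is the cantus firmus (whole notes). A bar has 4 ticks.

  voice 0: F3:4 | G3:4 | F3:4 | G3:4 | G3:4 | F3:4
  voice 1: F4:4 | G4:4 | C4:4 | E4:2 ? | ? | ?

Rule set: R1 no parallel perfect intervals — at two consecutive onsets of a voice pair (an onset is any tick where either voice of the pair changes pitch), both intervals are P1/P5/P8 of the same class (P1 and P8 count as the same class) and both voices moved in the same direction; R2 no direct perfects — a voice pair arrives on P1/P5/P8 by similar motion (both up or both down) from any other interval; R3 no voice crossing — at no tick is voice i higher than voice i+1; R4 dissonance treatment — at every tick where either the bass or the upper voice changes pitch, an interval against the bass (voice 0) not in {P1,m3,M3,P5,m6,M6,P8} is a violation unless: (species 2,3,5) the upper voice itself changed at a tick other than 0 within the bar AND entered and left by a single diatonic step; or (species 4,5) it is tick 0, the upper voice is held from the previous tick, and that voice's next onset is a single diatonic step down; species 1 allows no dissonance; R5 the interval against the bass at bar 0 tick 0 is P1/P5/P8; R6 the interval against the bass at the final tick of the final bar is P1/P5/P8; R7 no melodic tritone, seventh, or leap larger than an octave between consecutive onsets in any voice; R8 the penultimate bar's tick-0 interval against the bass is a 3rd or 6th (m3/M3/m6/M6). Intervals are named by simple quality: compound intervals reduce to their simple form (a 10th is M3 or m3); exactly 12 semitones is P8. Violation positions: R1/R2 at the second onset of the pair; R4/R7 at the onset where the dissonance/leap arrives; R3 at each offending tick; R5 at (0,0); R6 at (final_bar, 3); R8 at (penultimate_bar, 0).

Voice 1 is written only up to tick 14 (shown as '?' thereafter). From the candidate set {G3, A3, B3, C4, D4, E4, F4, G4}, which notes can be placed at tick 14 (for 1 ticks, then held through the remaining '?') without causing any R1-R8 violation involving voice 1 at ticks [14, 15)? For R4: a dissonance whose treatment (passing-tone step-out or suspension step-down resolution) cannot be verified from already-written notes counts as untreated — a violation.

{B3, D4, E4, G3, G4}

G3: legal
A3: violates R4
B3: legal
C4: violates R4
D4: legal
E4: legal
F4: violates R4
G4: legal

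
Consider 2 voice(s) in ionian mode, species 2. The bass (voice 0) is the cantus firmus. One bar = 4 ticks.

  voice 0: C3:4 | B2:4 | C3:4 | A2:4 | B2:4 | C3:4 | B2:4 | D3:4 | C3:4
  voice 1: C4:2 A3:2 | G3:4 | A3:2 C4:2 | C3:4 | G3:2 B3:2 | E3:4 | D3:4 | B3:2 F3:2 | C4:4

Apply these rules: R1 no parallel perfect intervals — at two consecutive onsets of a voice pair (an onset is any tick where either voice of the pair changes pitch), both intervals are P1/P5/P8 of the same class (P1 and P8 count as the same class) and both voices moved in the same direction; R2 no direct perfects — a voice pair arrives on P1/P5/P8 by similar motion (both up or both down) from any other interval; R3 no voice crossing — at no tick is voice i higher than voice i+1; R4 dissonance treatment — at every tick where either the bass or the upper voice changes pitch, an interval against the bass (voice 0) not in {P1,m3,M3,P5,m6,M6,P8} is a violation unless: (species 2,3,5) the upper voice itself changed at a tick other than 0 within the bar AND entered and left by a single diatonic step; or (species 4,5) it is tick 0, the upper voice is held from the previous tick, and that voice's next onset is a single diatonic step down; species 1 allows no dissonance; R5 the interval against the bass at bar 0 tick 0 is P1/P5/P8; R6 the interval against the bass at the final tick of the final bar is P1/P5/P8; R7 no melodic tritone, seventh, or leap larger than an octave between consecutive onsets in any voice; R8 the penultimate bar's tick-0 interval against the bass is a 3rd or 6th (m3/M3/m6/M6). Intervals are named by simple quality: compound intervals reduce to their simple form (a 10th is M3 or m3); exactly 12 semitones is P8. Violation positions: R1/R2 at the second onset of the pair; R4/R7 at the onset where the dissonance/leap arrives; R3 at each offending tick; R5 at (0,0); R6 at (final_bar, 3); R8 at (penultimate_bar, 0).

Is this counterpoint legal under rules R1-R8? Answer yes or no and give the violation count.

bar 0: v0=C3 v1=C4 (P8)
bar 1: v0=B2 v1=G3 (m6)
bar 2: v0=C3 v1=A3 (M6)
bar 3: v0=A2 v1=C3 (m3)
bar 4: v0=B2 v1=G3 (m6)
bar 5: v0=C3 v1=E3 (M3)
bar 6: v0=B2 v1=D3 (m3)
bar 7: v0=D3 v1=B3 (M6)
bar 8: v0=C3 v1=C4 (P8)
  R7 @ bar7.2: B3->F3 leap 6st

No (1 violations)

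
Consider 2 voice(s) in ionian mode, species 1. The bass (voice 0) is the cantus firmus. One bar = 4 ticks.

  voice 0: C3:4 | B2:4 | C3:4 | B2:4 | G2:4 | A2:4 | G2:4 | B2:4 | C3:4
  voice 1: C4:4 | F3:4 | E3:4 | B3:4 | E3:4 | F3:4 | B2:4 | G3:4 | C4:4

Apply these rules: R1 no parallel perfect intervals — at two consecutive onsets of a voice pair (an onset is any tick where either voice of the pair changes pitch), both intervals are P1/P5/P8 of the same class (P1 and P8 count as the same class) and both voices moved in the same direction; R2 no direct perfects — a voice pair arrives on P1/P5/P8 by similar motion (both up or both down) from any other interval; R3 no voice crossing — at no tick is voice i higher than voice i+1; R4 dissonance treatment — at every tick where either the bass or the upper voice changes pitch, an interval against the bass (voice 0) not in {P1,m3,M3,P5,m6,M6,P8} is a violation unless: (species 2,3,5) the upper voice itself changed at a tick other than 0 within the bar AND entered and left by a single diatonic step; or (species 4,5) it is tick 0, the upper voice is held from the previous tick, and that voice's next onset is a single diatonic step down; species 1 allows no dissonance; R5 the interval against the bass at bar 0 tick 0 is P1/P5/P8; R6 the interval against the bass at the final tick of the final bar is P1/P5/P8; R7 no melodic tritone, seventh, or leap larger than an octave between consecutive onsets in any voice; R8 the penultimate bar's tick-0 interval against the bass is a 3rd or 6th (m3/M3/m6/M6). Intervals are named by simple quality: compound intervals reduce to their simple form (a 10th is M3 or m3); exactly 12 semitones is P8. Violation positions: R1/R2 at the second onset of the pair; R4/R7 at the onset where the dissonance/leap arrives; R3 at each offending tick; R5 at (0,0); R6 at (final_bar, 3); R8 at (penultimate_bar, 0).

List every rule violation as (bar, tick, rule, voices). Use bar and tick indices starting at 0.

(1, 0, R4, (0, 1))
(6, 0, R7, (1,))
(8, 0, R2, (0, 1))

bar 0: v0=C3 v1=C4 downbeat P8
bar 1: v0=B2 v1=F3 downbeat TT
bar 2: v0=C3 v1=E3 downbeat M3
bar 3: v0=B2 v1=B3 downbeat P8
bar 4: v0=G2 v1=E3 downbeat M6
bar 5: v0=A2 v1=F3 downbeat m6
bar 6: v0=G2 v1=B2 downbeat M3
bar 7: v0=B2 v1=G3 downbeat m6
bar 8: v0=C3 v1=C4 downbeat P8
  -> R4 @ bar 1 tick 0 v(0, 1): B2/F3 TT untreated
  -> R7 @ bar 6 tick 0 v(1,): F3->B2 leap 6st
  -> R2 @ bar 8 tick 0 v(0, 1): B2/G3 m6 -> C3/C4 P8 similar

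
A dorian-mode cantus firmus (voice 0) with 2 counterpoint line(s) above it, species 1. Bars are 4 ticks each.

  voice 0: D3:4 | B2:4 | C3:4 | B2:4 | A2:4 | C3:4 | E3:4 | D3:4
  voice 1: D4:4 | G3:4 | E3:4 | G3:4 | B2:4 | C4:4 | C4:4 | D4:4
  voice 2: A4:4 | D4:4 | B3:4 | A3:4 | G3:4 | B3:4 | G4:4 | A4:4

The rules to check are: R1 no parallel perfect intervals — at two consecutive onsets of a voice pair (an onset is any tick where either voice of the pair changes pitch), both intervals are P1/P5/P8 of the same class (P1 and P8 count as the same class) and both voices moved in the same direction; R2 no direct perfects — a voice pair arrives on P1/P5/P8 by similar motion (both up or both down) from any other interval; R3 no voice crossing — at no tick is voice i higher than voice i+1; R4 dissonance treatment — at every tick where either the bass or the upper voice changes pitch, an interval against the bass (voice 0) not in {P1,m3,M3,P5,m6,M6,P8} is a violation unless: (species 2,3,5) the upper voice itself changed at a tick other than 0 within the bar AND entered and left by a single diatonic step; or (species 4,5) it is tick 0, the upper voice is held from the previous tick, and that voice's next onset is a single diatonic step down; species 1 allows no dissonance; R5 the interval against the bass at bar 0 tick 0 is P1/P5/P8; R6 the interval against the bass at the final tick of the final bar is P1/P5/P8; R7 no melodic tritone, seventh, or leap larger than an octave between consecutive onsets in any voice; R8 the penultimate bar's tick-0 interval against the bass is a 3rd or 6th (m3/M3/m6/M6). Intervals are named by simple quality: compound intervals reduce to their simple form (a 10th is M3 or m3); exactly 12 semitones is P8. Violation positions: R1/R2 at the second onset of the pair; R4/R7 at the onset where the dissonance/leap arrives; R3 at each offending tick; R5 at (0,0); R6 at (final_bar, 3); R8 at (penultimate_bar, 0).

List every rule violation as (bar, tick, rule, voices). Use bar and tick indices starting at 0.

(1, 0, R1, (1, 2))
(2, 0, R1, (1, 2))
(2, 0, R4, (0, 2))
(3, 0, R4, (0, 2))
(4, 0, R4, (0, 1))
(4, 0, R4, (0, 2))
(5, 0, R2, (0, 1))
(5, 0, R3, (1, 2))
(5, 0, R4, (0, 2))
(5, 0, R7, (1,))
(5, 1, R3, (1, 2))
(5, 2, R3, (1, 2))
(5, 3, R3, (1, 2))
(7, 0, R1, (1, 2))

bar 0: v0=D3 v1=D4 v2=A4 downbeat P5
bar 1: v0=B2 v1=G3 v2=D4 downbeat m3
bar 2: v0=C3 v1=E3 v2=B3 downbeat M7
bar 3: v0=B2 v1=G3 v2=A3 downbeat m7
bar 4: v0=A2 v1=B2 v2=G3 downbeat m7
bar 5: v0=C3 v1=C4 v2=B3 downbeat M7
bar 6: v0=E3 v1=C4 v2=G4 downbeat m3
bar 7: v0=D3 v1=D4 v2=A4 downbeat P5
  -> R1 @ bar 1 tick 0 v(1, 2): D4/A4 P5 -> G3/D4 P5 similar
  -> R1 @ bar 2 tick 0 v(1, 2): G3/D4 P5 -> E3/B3 P5 similar
  -> R4 @ bar 2 tick 0 v(0, 2): C3/B3 M7 untreated
  -> R4 @ bar 3 tick 0 v(0, 2): B2/A3 m7 untreated
  -> R4 @ bar 4 tick 0 v(0, 1): A2/B2 M2 untreated
  -> R4 @ bar 4 tick 0 v(0, 2): A2/G3 m7 untreated
  -> R2 @ bar 5 tick 0 v(0, 1): A2/B2 M2 -> C3/C4 P8 similar
  -> R3 @ bar 5 tick 0 v(1, 2): C4 above B3
  -> R4 @ bar 5 tick 0 v(0, 2): C3/B3 M7 untreated
  -> R7 @ bar 5 tick 0 v(1,): B2->C4 leap 13st
  -> R3 @ bar 5 tick 1 v(1, 2): C4 above B3
  -> R3 @ bar 5 tick 2 v(1, 2): C4 above B3
  -> R3 @ bar 5 tick 3 v(1, 2): C4 above B3
  -> R1 @ bar 7 tick 0 v(1, 2): C4/G4 P5 -> D4/A4 P5 similar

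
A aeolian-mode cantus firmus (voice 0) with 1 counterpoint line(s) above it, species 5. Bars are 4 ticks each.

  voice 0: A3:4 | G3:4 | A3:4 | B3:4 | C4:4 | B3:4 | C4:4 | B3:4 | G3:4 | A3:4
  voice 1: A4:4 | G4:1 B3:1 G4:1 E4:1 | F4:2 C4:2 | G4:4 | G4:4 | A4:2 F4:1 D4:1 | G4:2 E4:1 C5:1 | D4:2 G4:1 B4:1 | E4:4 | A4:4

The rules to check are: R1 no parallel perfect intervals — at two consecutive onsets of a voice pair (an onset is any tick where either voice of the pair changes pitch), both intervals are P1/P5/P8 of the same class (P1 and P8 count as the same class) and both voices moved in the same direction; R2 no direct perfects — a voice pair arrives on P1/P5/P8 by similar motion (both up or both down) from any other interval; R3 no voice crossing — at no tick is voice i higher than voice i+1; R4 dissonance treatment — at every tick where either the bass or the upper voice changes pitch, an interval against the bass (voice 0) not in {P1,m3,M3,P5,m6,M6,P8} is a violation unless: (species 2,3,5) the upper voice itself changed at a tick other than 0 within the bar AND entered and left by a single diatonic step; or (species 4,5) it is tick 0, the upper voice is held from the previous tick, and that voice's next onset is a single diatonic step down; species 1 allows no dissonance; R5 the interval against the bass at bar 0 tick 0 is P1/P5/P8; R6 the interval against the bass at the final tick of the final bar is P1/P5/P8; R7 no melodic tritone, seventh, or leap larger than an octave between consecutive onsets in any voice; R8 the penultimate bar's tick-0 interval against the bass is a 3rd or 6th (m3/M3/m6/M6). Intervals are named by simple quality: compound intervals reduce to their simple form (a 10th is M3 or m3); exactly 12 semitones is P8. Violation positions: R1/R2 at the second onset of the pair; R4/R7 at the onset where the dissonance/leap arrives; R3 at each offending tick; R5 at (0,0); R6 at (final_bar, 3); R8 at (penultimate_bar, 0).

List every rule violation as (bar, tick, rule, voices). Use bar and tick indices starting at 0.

bar 0: v0=A3 v1=A4 downbeat P8
bar 1: v0=G3 v1=G4 downbeat P8
bar 2: v0=A3 v1=F4 downbeat m6
bar 3: v0=B3 v1=G4 downbeat m6
bar 4: v0=C4 v1=G4 downbeat P5
bar 5: v0=B3 v1=A4 downbeat m7
bar 6: v0=C4 v1=G4 downbeat P5
bar 7: v0=B3 v1=D4 downbeat m3
bar 8: v0=G3 v1=E4 downbeat M6
bar 9: v0=A3 v1=A4 downbeat P8
  -> R1 @ bar 1 tick 0 v(0, 1): A3/A4 P8 -> G3/G4 P8 similar
  -> R4 @ bar 5 tick 0 v(0, 1): B3/A4 m7 untreated
  -> R4 @ bar 5 tick 2 v(0, 1): B3/F4 TT untreated
  -> R2 @ bar 6 tick 0 v(0, 1): B3/D4 m3 -> C4/G4 P5 similar
  -> R7 @ bar 7 tick 0 v(1,): C5->D4 leap 10st
  -> R2 @ bar 9 tick 0 v(0, 1): G3/E4 M6 -> A3/A4 P8 similar

(1, 0, R1, (0, 1))
(5, 0, R4, (0, 1))
(5, 2, R4, (0, 1))
(6, 0, R2, (0, 1))
(7, 0, R7, (1,))
(9, 0, R2, (0, 1))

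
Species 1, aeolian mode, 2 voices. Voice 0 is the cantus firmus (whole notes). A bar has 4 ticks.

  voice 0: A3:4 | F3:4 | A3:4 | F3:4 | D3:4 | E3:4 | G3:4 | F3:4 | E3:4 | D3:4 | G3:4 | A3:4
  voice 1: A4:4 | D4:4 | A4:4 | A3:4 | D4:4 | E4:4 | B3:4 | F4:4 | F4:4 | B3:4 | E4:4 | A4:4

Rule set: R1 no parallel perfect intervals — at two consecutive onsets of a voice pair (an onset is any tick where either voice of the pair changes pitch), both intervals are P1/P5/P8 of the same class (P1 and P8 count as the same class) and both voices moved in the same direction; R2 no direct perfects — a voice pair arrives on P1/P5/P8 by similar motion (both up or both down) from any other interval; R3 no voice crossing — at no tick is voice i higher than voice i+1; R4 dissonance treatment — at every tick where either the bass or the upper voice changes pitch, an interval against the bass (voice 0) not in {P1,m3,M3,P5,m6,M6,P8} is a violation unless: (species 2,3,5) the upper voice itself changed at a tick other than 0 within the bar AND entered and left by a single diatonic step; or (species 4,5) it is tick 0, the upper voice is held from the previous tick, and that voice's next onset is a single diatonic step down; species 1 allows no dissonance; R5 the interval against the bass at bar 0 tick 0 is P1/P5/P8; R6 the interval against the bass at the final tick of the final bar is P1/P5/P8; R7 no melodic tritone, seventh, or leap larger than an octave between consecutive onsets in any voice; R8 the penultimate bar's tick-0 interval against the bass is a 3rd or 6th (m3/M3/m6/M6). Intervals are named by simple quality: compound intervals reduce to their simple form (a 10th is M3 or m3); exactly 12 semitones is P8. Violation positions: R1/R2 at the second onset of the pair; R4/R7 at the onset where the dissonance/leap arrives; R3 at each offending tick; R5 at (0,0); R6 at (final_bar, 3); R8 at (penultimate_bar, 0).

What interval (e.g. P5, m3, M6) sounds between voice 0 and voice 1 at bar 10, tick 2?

M6

voice 0=G3 voice 1=E4 -> M6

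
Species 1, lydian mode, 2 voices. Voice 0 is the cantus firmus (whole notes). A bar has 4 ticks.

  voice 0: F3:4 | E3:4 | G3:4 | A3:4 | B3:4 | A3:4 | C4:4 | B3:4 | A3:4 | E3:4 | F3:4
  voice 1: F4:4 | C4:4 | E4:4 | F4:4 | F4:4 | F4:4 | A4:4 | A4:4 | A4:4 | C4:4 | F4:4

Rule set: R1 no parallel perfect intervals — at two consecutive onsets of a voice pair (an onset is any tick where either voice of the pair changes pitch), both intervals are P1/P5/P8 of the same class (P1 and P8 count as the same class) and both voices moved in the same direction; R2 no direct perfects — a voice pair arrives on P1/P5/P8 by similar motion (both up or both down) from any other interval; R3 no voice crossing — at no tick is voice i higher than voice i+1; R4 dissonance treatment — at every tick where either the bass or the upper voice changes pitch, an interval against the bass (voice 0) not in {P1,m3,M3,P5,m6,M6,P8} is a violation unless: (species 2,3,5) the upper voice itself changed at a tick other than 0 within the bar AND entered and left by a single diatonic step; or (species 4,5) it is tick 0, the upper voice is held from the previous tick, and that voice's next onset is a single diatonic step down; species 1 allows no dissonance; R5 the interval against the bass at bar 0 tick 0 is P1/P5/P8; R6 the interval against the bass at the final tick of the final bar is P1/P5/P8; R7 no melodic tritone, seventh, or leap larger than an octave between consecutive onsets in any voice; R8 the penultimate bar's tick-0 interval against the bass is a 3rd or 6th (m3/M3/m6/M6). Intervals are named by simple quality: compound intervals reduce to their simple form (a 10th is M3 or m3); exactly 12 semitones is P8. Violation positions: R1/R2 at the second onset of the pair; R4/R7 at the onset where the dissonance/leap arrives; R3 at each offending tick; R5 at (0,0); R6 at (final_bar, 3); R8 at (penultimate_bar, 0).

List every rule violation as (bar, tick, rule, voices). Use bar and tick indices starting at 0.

(4, 0, R4, (0, 1))
(7, 0, R4, (0, 1))
(10, 0, R2, (0, 1))

bar 0: v0=F3 v1=F4 downbeat P8
bar 1: v0=E3 v1=C4 downbeat m6
bar 2: v0=G3 v1=E4 downbeat M6
bar 3: v0=A3 v1=F4 downbeat m6
bar 4: v0=B3 v1=F4 downbeat TT
bar 5: v0=A3 v1=F4 downbeat m6
bar 6: v0=C4 v1=A4 downbeat M6
bar 7: v0=B3 v1=A4 downbeat m7
bar 8: v0=A3 v1=A4 downbeat P8
bar 9: v0=E3 v1=C4 downbeat m6
bar 10: v0=F3 v1=F4 downbeat P8
  -> R4 @ bar 4 tick 0 v(0, 1): B3/F4 TT untreated
  -> R4 @ bar 7 tick 0 v(0, 1): B3/A4 m7 untreated
  -> R2 @ bar 10 tick 0 v(0, 1): E3/C4 m6 -> F3/F4 P8 similar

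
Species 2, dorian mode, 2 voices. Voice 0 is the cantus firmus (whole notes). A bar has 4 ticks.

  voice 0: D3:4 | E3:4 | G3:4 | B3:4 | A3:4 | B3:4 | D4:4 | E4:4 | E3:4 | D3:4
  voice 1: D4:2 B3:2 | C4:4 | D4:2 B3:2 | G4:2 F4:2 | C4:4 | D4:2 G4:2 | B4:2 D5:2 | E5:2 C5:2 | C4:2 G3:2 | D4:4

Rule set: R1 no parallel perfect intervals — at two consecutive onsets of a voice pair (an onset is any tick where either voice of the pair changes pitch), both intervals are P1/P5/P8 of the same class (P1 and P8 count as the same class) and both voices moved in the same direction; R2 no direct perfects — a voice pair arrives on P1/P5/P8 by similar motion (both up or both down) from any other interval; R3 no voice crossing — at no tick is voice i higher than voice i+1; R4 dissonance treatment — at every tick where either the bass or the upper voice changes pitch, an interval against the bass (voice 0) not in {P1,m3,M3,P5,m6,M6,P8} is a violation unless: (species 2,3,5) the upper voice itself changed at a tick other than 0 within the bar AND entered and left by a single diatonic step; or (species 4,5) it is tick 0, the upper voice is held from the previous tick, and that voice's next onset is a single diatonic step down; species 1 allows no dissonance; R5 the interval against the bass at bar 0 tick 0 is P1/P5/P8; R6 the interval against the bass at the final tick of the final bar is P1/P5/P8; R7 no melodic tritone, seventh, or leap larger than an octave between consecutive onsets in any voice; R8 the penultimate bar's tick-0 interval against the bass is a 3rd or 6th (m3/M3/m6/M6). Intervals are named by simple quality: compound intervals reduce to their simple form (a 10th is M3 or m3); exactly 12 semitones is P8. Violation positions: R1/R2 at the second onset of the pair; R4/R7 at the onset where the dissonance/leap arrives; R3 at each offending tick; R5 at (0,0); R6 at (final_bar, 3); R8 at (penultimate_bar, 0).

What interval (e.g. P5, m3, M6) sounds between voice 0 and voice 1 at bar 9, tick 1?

voice 0=D3 voice 1=D4 -> P8

P8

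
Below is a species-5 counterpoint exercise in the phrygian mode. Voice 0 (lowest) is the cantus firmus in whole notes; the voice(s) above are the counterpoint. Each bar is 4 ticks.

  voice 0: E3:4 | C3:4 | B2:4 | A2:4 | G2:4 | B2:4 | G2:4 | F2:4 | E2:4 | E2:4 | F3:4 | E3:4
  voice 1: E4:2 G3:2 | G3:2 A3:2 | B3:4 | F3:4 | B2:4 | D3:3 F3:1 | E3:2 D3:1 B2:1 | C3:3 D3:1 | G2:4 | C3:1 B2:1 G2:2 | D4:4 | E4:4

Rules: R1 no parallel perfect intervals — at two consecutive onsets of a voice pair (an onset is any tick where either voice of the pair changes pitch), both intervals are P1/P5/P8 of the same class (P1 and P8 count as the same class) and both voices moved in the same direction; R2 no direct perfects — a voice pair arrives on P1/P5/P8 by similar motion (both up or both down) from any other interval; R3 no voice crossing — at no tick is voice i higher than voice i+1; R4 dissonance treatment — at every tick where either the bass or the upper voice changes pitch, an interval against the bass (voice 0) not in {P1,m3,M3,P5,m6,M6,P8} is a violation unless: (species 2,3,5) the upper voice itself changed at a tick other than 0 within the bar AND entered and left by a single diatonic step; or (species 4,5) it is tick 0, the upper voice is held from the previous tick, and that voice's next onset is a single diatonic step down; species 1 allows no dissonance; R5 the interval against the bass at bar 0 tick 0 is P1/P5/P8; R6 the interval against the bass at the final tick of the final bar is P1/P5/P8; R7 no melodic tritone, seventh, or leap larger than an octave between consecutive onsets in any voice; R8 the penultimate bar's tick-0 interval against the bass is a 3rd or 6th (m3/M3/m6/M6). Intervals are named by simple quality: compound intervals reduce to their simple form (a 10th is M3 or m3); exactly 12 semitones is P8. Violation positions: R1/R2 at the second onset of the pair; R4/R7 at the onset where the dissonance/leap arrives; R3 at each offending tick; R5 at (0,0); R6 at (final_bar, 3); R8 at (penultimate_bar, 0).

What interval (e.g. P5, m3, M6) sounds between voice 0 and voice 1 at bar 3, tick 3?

m6

voice 0=A2 voice 1=F3 -> m6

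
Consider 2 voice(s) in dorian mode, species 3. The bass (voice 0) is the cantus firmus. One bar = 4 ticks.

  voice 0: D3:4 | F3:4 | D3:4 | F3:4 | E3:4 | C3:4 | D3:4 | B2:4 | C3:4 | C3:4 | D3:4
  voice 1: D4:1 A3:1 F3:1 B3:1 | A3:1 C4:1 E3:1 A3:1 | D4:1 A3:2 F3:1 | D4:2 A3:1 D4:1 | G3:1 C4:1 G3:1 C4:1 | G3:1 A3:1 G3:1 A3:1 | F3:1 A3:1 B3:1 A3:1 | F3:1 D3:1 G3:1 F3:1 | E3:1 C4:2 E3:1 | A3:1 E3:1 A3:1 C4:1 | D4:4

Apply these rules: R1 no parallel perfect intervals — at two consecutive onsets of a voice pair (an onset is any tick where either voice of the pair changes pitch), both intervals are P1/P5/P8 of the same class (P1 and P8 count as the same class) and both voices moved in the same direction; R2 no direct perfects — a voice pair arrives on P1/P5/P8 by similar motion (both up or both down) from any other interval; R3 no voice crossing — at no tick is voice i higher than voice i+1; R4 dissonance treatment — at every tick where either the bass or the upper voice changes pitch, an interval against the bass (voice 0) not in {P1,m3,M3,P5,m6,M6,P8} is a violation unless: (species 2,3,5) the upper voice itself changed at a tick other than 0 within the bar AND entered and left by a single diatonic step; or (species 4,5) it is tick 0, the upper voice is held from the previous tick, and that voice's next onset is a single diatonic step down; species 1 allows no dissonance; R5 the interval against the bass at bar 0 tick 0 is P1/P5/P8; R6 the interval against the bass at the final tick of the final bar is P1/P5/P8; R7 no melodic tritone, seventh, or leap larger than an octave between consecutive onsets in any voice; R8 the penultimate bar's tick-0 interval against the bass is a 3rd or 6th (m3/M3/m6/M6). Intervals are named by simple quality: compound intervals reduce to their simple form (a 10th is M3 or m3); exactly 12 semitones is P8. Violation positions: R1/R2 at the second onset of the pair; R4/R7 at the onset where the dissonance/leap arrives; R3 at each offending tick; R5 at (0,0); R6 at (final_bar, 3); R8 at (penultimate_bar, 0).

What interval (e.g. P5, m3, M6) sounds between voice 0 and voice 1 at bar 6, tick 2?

voice 0=D3 voice 1=B3 -> M6

M6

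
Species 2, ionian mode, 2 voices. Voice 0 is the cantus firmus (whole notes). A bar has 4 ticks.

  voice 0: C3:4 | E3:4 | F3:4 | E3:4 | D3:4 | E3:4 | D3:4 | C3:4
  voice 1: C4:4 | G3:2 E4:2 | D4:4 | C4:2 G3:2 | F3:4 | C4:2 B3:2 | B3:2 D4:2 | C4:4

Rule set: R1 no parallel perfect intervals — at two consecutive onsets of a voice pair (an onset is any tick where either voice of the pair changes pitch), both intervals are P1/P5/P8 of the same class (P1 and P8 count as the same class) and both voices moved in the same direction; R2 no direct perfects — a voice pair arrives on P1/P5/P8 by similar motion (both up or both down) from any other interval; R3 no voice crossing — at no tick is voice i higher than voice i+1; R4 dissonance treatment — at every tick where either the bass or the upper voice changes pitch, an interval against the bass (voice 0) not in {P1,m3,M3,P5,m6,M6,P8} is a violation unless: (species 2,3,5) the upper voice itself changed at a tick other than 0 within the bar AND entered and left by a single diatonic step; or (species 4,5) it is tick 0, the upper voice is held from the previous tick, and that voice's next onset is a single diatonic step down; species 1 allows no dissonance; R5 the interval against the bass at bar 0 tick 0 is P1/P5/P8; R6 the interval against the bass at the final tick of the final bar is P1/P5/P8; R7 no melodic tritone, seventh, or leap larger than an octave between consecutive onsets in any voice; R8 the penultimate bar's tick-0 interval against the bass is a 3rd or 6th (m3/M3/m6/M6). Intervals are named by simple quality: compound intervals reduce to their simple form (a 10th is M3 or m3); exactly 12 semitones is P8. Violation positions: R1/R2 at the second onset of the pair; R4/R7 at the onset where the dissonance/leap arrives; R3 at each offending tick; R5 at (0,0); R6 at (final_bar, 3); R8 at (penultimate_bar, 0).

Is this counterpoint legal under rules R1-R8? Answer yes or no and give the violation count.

bar 0: v0=C3 v1=C4 (P8)
bar 1: v0=E3 v1=G3 (m3)
bar 2: v0=F3 v1=D4 (M6)
bar 3: v0=E3 v1=C4 (m6)
bar 4: v0=D3 v1=F3 (m3)
bar 5: v0=E3 v1=C4 (m6)
bar 6: v0=D3 v1=B3 (M6)
bar 7: v0=C3 v1=C4 (P8)
  R1 @ bar7.0: D3/D4 P8 -> C3/C4 P8 similar

No (1 violations)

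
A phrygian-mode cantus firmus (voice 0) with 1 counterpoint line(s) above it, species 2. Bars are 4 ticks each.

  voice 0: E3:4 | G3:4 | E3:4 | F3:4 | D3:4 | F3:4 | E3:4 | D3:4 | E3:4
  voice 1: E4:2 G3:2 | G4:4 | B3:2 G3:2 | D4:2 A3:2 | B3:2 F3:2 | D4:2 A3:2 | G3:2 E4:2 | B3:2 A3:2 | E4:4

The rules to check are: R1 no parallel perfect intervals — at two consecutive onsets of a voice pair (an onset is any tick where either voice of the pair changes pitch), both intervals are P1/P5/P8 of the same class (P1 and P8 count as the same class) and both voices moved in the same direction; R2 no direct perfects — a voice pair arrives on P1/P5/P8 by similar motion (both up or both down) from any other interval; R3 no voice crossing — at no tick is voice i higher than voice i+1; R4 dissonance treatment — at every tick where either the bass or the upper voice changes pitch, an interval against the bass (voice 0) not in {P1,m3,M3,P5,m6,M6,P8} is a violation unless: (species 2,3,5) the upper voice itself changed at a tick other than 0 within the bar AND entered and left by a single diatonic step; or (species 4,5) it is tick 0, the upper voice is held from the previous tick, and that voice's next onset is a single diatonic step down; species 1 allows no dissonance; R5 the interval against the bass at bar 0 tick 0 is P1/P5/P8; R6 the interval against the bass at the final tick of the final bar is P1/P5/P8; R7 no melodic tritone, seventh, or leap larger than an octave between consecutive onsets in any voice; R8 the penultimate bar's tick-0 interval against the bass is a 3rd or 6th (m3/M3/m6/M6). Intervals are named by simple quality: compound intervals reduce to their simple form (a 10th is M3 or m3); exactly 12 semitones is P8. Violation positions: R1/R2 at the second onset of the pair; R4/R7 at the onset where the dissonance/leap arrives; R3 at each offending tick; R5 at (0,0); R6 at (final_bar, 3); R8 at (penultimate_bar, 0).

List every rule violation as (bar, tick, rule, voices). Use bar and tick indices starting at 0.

bar 0: v0=E3 v1=E4 downbeat P8
bar 1: v0=G3 v1=G4 downbeat P8
bar 2: v0=E3 v1=B3 downbeat P5
bar 3: v0=F3 v1=D4 downbeat M6
bar 4: v0=D3 v1=B3 downbeat M6
bar 5: v0=F3 v1=D4 downbeat M6
bar 6: v0=E3 v1=G3 downbeat m3
bar 7: v0=D3 v1=B3 downbeat M6
bar 8: v0=E3 v1=E4 downbeat P8
  -> R2 @ bar 1 tick 0 v(0, 1): E3/G3 m3 -> G3/G4 P8 similar
  -> R2 @ bar 2 tick 0 v(0, 1): G3/G4 P8 -> E3/B3 P5 similar
  -> R7 @ bar 4 tick 2 v(1,): B3->F3 leap 6st
  -> R2 @ bar 8 tick 0 v(0, 1): D3/A3 P5 -> E3/E4 P8 similar

(1, 0, R2, (0, 1))
(2, 0, R2, (0, 1))
(4, 2, R7, (1,))
(8, 0, R2, (0, 1))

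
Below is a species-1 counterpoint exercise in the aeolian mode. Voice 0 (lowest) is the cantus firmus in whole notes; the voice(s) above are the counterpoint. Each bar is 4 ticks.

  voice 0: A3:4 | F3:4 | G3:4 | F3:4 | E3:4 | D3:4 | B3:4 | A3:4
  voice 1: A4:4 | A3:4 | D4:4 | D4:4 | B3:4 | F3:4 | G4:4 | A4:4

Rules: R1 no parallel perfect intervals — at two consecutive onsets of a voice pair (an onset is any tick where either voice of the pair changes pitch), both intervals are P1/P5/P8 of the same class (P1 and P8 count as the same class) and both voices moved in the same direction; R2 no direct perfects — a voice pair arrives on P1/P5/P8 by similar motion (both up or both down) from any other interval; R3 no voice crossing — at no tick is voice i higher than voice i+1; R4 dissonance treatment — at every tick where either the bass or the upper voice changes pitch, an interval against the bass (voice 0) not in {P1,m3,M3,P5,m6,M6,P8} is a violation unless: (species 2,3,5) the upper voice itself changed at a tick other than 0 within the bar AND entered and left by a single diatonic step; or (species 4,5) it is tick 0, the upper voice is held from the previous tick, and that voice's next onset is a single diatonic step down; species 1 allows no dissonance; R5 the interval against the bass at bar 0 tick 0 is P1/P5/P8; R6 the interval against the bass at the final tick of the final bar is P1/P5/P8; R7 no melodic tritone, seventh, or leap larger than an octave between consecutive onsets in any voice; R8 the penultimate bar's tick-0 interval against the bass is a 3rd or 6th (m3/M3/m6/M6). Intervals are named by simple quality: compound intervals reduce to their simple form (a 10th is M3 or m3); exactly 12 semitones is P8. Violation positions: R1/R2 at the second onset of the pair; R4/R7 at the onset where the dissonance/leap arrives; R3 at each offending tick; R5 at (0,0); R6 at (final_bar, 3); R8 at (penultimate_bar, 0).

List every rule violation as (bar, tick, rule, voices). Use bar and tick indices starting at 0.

bar 0: v0=A3 v1=A4 downbeat P8
bar 1: v0=F3 v1=A3 downbeat M3
bar 2: v0=G3 v1=D4 downbeat P5
bar 3: v0=F3 v1=D4 downbeat M6
bar 4: v0=E3 v1=B3 downbeat P5
bar 5: v0=D3 v1=F3 downbeat m3
bar 6: v0=B3 v1=G4 downbeat m6
bar 7: v0=A3 v1=A4 downbeat P8
  -> R2 @ bar 2 tick 0 v(0, 1): F3/A3 M3 -> G3/D4 P5 similar
  -> R2 @ bar 4 tick 0 v(0, 1): F3/D4 M6 -> E3/B3 P5 similar
  -> R7 @ bar 5 tick 0 v(1,): B3->F3 leap 6st
  -> R7 @ bar 6 tick 0 v(1,): F3->G4 leap 14st

(2, 0, R2, (0, 1))
(4, 0, R2, (0, 1))
(5, 0, R7, (1,))
(6, 0, R7, (1,))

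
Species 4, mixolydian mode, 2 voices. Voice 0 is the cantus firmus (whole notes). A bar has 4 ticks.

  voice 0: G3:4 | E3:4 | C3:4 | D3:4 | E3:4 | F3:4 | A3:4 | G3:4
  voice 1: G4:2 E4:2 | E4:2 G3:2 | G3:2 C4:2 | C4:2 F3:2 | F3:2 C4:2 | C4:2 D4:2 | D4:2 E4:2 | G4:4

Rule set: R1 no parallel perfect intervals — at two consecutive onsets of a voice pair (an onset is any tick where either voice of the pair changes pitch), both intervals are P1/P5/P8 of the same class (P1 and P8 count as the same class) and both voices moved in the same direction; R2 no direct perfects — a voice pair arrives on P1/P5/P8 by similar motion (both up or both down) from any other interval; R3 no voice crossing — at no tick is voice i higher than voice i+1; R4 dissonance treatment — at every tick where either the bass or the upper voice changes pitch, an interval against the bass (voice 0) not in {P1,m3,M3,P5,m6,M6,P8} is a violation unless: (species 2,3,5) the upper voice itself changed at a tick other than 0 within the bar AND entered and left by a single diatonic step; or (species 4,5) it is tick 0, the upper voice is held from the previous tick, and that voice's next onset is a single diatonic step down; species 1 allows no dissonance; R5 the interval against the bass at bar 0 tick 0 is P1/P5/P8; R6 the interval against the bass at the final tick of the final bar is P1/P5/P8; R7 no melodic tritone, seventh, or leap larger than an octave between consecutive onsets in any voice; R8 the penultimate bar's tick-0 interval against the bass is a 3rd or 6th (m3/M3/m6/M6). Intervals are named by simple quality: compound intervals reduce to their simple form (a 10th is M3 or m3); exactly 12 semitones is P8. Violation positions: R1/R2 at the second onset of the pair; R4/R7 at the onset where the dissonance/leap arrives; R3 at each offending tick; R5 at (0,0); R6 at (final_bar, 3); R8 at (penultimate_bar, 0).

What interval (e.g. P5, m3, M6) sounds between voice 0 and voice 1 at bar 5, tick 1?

voice 0=F3 voice 1=C4 -> P5

P5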